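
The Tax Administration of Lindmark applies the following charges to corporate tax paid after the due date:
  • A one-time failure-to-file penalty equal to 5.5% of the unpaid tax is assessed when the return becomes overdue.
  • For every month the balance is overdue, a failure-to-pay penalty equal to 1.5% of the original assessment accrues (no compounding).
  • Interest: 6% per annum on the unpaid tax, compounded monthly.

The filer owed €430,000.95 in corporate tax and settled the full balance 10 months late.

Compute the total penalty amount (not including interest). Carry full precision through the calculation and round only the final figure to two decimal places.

Failure-to-file penalty: 5.5% × €430,000.95 = €23,650.05…
Failure-to-pay penalty = 1.5% × €430,000.95 × 10 mo = €64,500.14…
Total penalty = €23,650.05… + €64,500.14… = €88,150.19

€88,150.19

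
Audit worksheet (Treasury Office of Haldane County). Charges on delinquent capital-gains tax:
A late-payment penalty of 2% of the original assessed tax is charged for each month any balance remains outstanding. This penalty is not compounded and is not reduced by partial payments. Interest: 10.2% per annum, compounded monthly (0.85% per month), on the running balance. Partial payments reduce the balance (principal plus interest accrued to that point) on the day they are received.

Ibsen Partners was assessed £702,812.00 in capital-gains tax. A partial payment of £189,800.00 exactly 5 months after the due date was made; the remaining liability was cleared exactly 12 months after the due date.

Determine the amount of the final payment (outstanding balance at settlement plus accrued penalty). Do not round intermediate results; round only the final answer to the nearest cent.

Balance at month 5: £702,812.0000 × (1 + 0.0085)^5 = £733,193.6262…
After £189,800.00 payment: £733,193.6262… − £189,800.00 = £543,393.6262…
Balance at month 12: £543,393.6262… × (1 + 0.0085)^7 = £576,561.7906…
Penalty: 12 × 2% × £702,812.00 = £168,674.88
Final settlement = outstanding balance + penalty = £576,561.7906… + £168,674.88 = £745,236.67

£745,236.67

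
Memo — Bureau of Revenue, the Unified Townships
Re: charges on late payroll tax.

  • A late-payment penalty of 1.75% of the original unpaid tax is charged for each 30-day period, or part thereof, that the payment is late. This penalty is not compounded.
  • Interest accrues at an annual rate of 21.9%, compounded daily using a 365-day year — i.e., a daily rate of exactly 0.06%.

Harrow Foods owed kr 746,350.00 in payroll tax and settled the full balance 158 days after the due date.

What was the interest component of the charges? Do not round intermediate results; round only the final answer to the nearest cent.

Interest: kr 746,350.00 × ((1 + 0.0006)^158 − 1) = kr 746,350.00 × 0.09940769… = kr 74,192.9296…

kr 74,192.93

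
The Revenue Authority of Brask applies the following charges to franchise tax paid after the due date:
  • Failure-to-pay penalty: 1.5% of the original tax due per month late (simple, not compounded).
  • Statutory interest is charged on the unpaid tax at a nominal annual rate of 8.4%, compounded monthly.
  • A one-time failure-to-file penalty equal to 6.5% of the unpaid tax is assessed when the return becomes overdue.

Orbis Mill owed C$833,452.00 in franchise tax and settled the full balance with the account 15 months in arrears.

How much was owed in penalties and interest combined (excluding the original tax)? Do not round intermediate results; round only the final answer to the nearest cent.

Failure-to-file penalty: 6.5% × C$833,452.00 = C$54,174.38
Failure-to-pay penalty: 15 × 1.5% × C$833,452.00 = C$187,526.70
Interest (8.4%/yr ÷ 12 = 0.7%/month): C$833,452.00 × ((1 + 0.007)^15 − 1) = C$91,933.4173…
Penalties + interest = C$241,701.0800 + C$91,933.4173… = C$333,634.50

C$333,634.50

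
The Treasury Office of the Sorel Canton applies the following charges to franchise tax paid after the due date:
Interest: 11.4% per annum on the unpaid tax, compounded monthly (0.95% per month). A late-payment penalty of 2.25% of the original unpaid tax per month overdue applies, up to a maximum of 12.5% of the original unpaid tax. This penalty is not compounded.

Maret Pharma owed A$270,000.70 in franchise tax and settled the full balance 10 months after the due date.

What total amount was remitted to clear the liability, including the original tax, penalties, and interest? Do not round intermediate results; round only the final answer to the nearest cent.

Penalty (uncapped): 10 × 2.25% × A$270,000.70 = A$60,750.16…; cap = 12.5% × A$270,000.70 = A$33,750.09… → penalty = A$33,750.09…
Interest: A$270,000.70 × ((1 + 0.0095)^10 − 1) = A$270,000.70 × 0.0991659… = A$26,774.8530…
Total = A$270,000.70 + A$33,750.0875 + A$26,774.8530… = A$330,525.64

A$330,525.64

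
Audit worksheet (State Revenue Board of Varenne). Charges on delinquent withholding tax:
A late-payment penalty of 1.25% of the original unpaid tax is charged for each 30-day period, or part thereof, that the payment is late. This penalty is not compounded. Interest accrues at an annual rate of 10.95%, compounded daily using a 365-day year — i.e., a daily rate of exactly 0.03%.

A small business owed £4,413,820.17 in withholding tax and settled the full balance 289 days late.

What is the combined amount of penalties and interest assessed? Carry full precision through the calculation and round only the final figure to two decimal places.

Penalty periods: ⌈289/30⌉ = 10; penalty = 10 × 1.25% × £4,413,820.17 = £551,727.52…
Interest: £4,413,820.17 × ((1 + 0.0003)^289 − 1) = £4,413,820.17 × 0.09055528… = £399,694.7208…
Penalties + interest = £551,727.5213… + £399,694.7208… = £951,422.24

£951,422.24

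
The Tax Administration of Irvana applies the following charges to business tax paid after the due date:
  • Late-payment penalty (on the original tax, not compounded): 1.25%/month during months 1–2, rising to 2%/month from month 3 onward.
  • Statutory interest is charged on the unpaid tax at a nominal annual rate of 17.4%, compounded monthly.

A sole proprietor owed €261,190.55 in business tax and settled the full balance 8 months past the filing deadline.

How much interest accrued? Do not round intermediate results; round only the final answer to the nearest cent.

€31,881.14

Interest (17.4%/yr ÷ 12 = 1.45%/month): €261,190.55 × ((1 + 0.0145)^8 − 1) = €31,881.1415…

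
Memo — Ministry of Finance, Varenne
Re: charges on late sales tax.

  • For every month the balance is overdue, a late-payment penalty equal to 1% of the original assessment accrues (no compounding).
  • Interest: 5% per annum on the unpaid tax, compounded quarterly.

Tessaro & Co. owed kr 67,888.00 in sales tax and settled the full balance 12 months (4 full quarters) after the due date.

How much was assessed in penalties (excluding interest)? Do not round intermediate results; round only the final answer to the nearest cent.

kr 8,146.56

Late-payment penalty: 12 × 1% × kr 67,888.00 = kr 8,146.56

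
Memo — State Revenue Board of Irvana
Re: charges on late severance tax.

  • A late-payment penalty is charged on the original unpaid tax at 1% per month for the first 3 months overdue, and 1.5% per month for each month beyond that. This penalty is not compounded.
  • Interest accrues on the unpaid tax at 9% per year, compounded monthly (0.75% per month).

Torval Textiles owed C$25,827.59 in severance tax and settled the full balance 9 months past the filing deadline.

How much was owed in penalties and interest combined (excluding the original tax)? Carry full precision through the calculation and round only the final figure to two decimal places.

C$4,895.90

Penalty, months 1–3: 3 × 1% × C$25,827.59 = C$774.83…
Penalty, months 4–9: 6 × 1.5% × C$25,827.59 = C$2,324.48…
Interest: C$25,827.59 × ((1 + 0.0075)^9 − 1) = C$25,827.59 × 0.0695608… = C$1,796.5888…
Penalties + interest = C$3,099.3108 + C$1,796.5888… = C$4,895.90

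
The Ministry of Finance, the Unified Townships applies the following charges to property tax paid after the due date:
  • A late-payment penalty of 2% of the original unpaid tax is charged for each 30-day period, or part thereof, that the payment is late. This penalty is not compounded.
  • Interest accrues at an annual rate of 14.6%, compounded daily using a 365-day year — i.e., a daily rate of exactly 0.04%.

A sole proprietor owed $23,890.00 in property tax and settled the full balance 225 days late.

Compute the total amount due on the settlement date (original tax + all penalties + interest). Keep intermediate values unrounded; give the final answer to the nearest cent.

Penalty periods: ⌈225/30⌉ = 8; penalty = 8 × 2% × $23,890.00 = $3,822.40
Interest: $23,890.00 × ((1 + 0.0004)^225 − 1) = $23,890.00 × 0.09415459… = $2,249.3533…
Total = $23,890.00 + $3,822.4000 + $2,249.3533… = $29,961.75

$29,961.75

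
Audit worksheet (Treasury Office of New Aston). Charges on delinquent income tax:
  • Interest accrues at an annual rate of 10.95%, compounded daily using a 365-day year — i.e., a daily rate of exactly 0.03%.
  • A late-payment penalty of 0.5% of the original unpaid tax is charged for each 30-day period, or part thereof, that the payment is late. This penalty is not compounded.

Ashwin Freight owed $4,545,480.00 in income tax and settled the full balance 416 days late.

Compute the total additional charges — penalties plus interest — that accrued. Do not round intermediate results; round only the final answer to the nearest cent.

$922,280.81

Penalty periods: ⌈416/30⌉ = 14; penalty = 14 × 0.5% × $4,545,480.00 = $318,183.60
Interest: $4,545,480.00 × ((1 + 0.0003)^416 − 1) = $4,545,480.00 × 0.13290064… = $604,097.2110…
Penalties + interest = $318,183.6000 + $604,097.2110… = $922,280.81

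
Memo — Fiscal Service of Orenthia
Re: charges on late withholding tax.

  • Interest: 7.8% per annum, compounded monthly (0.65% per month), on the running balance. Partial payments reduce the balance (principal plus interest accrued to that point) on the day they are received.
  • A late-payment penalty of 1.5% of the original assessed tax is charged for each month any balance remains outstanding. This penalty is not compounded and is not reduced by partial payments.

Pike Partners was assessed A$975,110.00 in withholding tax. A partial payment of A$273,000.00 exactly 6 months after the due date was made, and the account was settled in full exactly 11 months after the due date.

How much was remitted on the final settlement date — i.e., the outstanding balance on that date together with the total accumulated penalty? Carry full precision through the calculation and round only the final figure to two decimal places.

A$926,045.60

Balance at month 6: A$975,110.0000 × (1 + 0.0065)^6 = A$1,013,762.6479…
After A$273,000.00 payment: A$1,013,762.6479… − A$273,000.00 = A$740,762.6479…
Balance at month 11: A$740,762.6479… × (1 + 0.0065)^5 = A$765,152.4471…
Penalty: 11 × 1.5% × A$975,110.00 = A$160,893.15
Final settlement = outstanding balance + penalty = A$765,152.4471… + A$160,893.15 = A$926,045.60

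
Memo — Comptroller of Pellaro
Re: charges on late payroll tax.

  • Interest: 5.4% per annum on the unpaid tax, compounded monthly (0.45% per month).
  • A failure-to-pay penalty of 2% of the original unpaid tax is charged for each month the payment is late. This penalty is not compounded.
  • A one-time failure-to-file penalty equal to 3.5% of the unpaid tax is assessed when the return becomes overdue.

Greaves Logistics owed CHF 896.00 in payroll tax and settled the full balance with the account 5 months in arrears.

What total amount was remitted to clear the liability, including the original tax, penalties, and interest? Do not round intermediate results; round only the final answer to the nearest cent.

CHF 1,037.30

Failure-to-file penalty: 3.5% × CHF 896.00 = CHF 31.36
Failure-to-pay penalty: 5 × 2% × CHF 896.00 = CHF 89.60
Interest: CHF 896.00 × ((1 + 0.0045)^5 − 1) = CHF 896.00 × 0.0227034… = CHF 20.3423…
Total = CHF 896.00 + CHF 120.9600 + CHF 20.3423… = CHF 1,037.30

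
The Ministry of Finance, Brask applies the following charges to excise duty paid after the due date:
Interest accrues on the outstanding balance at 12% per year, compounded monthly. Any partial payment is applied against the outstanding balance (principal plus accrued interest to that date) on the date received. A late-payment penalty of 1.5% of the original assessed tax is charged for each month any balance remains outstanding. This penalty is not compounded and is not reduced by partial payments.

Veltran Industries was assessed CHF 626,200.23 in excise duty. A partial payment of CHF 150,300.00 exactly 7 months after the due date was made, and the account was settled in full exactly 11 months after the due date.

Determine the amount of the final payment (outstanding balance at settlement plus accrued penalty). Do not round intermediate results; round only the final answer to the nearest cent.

Monthly rate = 12% ÷ 12 = 1%
Balance at month 7: CHF 626,200.2300 × (1 + 0.01)^7 = CHF 671,371.4041…
After CHF 150,300.00 payment: CHF 671,371.4041… − CHF 150,300.00 = CHF 521,071.4041…
Balance at month 11: CHF 521,071.4041… × (1 + 0.01)^4 = CHF 542,228.9926…
Penalty: 11 × 1.5% × CHF 626,200.23 = CHF 103,323.04…
Final settlement = outstanding balance + penalty = CHF 542,228.9926… + CHF 103,323.04… = CHF 645,552.03

CHF 645,552.03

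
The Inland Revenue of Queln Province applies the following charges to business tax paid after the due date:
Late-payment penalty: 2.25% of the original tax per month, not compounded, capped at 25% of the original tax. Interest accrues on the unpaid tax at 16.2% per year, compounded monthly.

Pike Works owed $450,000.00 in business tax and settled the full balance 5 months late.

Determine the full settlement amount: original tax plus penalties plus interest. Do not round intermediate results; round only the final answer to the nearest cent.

$531,831.27

Penalty: 5 × 2.25% × $450,000.00 = $50,625.00 (below the 25% cap of $112,500.00)
Interest (16.2%/yr ÷ 12 = 1.35%/month): $450,000.00 × ((1 + 0.0135)^5 − 1) = $31,206.2716…
Total = $450,000.00 + $50,625.0000 + $31,206.2716… = $531,831.27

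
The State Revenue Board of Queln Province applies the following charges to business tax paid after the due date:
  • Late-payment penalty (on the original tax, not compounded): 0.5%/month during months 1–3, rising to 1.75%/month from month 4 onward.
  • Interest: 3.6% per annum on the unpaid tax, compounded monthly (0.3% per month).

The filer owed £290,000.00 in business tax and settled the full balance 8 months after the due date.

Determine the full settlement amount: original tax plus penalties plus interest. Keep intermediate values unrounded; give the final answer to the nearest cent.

Penalty, months 1–3: 3 × 0.5% × £290,000.00 = £4,350.00
Penalty, months 4–8: 5 × 1.75% × £290,000.00 = £25,375.00
Interest: £290,000.00 × ((1 + 0.003)^8 − 1) = £290,000.00 × 0.0242535… = £7,033.5201…
Total = £290,000.00 + £29,725.0000 + £7,033.5201… = £326,758.52

£326,758.52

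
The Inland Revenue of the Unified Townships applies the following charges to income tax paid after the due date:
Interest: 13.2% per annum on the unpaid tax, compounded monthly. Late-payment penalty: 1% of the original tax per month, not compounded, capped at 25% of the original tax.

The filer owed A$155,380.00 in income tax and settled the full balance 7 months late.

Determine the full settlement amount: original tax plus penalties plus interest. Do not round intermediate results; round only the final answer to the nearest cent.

A$178,623.00

Penalty: 7 × 1% × A$155,380.00 = A$10,876.60 (below the 25% cap of A$38,845.00)
Interest (13.2%/yr ÷ 12 = 1.1%/month): A$155,380.00 × ((1 + 0.011)^7 − 1) = A$12,366.3991…
Total = A$155,380.00 + A$10,876.6000 + A$12,366.3991… = A$178,623.00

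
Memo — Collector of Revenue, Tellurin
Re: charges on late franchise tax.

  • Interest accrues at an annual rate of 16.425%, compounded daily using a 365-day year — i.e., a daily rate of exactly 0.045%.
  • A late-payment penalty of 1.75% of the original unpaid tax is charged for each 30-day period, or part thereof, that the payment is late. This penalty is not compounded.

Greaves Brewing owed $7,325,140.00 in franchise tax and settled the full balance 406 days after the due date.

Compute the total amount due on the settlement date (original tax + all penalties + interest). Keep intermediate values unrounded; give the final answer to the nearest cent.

Penalty periods: ⌈406/30⌉ = 14; penalty = 14 × 1.75% × $7,325,140.00 = $1,794,659.30
Interest: $7,325,140.00 × ((1 + 0.00045)^406 − 1) = $7,325,140.00 × 0.20040489… = $1,467,993.8461…
Total = $7,325,140.00 + $1,794,659.3000 + $1,467,993.8461… = $10,587,793.15

$10,587,793.15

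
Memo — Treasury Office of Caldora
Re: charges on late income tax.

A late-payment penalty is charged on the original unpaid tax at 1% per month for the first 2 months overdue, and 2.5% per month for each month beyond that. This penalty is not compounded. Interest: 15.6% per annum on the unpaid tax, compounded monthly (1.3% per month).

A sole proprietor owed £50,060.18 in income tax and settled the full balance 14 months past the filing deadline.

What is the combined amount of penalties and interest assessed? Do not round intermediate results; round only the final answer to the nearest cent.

Penalty, months 1–2: 2 × 1% × £50,060.18 = £1,001.20…
Penalty, months 3–14: 12 × 2.5% × £50,060.18 = £15,018.05…
Interest: £50,060.18 × ((1 + 0.013)^14 − 1) = £50,060.18 × 0.1982081… = £9,922.3309…
Penalties + interest = £16,019.2576 + £9,922.3309… = £25,941.59

£25,941.59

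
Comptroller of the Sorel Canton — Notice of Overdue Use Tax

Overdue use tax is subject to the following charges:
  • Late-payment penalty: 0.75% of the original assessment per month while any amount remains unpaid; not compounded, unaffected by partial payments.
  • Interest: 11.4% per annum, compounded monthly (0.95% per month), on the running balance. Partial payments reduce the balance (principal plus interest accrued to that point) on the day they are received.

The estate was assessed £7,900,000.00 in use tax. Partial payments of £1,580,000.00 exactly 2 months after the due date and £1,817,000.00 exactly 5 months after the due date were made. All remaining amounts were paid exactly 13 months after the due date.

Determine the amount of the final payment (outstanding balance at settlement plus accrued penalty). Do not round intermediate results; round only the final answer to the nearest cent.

£5,990,543.62

Balance at month 2: £7,900,000.0000 × (1 + 0.0095)^2 = £8,050,812.9750
After £1,580,000.00 payment: £8,050,812.9750 − £1,580,000.00 = £6,470,812.9750
Balance at month 5: £6,470,812.9750 × (1 + 0.0095)^3 = £6,656,988.6653…
After £1,817,000.00 payment: £6,656,988.6653… − £1,817,000.00 = £4,839,988.6653…
Balance at month 13: £4,839,988.6653… × (1 + 0.0095)^8 = £5,220,293.6182…
Penalty: 13 × 0.75% × £7,900,000.00 = £770,250.00
Final settlement = outstanding balance + penalty = £5,220,293.6182… + £770,250.00 = £5,990,543.62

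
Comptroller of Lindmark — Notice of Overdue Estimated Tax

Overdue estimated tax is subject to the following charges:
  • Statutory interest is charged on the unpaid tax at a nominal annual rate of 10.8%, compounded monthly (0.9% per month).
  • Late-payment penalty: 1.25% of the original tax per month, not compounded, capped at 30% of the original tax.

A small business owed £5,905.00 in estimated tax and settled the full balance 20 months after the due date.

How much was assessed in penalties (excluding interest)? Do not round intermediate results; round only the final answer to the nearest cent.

Penalty: 20 × 1.25% × £5,905.00 = £1,476.25 (below the 30% cap of £1,771.50)

£1,476.25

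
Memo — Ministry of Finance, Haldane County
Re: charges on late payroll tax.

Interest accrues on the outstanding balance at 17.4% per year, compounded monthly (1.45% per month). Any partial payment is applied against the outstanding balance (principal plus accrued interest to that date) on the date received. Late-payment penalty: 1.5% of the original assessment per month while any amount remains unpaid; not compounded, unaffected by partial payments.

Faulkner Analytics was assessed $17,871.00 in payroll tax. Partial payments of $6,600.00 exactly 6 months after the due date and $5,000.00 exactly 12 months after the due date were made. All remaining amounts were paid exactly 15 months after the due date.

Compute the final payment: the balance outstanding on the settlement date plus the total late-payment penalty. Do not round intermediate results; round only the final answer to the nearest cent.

Balance at month 6: $17,871.0000 × (1 + 0.0145)^6 = $19,483.2392…
After $6,600.00 payment: $19,483.2392… − $6,600.00 = $12,883.2392…
Balance at month 12: $12,883.2392… × (1 + 0.0145)^6 = $14,045.5057…
After $5,000.00 payment: $14,045.5057… − $5,000.00 = $9,045.5057…
Balance at month 15: $9,045.5057… × (1 + 0.0145)^3 = $9,444.7182…
Penalty: 15 × 1.5% × $17,871.00 = $4,020.98…
Final settlement = outstanding balance + penalty = $9,444.7182… + $4,020.98… = $13,465.69

$13,465.69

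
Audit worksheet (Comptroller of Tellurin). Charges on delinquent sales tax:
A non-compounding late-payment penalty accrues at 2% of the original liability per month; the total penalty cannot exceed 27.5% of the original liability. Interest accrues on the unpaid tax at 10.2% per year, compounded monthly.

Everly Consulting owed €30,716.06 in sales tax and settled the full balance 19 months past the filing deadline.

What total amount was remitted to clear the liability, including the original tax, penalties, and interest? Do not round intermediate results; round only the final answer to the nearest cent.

Penalty (uncapped): 19 × 2% × €30,716.06 = €11,672.10…; cap = 27.5% × €30,716.06 = €8,446.92… → penalty = €8,446.92…
Interest (10.2%/yr ÷ 12 = 0.85%/month): €30,716.06 × ((1 + 0.0085)^19 − 1) = €5,359.0493…
Total = €30,716.06 + €8,446.9165 + €5,359.0493… = €44,522.03

€44,522.03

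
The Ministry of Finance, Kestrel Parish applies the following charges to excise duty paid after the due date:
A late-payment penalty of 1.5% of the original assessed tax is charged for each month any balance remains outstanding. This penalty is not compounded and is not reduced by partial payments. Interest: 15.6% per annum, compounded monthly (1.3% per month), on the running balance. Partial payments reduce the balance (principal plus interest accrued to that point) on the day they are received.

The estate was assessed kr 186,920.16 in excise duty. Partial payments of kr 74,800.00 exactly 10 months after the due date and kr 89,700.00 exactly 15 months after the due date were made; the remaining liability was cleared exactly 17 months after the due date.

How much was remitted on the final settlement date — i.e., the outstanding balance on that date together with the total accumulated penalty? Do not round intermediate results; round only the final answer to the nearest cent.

kr 106,557.28

Balance at month 10: kr 186,920.1600 × (1 + 0.013)^10 = kr 212,691.7270…
After kr 74,800.00 payment: kr 212,691.7270… − kr 74,800.00 = kr 137,891.7270…
Balance at month 15: kr 137,891.7270… × (1 + 0.013)^5 = kr 147,090.7755…
After kr 89,700.00 payment: kr 147,090.7755… − kr 89,700.00 = kr 57,390.7755…
Balance at month 17: kr 57,390.7755… × (1 + 0.013)^2 = kr 58,892.6347…
Penalty: 17 × 1.5% × kr 186,920.16 = kr 47,664.64…
Final settlement = outstanding balance + penalty = kr 58,892.6347… + kr 47,664.64… = kr 106,557.28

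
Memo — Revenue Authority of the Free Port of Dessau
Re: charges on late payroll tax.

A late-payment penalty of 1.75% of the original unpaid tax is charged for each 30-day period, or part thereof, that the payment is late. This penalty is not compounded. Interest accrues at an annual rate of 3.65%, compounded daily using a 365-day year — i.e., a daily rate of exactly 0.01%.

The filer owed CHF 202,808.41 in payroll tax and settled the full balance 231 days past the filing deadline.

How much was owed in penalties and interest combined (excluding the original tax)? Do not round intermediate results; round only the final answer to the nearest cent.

Penalty periods: ⌈231/30⌉ = 8; penalty = 8 × 1.75% × CHF 202,808.41 = CHF 28,393.18…
Interest: CHF 202,808.41 × ((1 + 0.0001)^231 − 1) = CHF 202,808.41 × 0.02336769… = CHF 4,739.1639…
Penalties + interest = CHF 28,393.1774 + CHF 4,739.1639… = CHF 33,132.34

CHF 33,132.34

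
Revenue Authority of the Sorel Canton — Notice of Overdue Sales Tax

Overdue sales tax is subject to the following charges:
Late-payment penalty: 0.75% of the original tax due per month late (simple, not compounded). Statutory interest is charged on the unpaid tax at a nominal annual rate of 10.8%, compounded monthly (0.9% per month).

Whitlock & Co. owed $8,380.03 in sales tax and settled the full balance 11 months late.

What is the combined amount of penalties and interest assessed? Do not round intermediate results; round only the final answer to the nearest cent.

Late-payment penalty: 11 × 0.75% × $8,380.03 = $691.35…
Interest: $8,380.03 × ((1 + 0.009)^11 − 1) = $8,380.03 × 0.1035775… = $867.9824…
Penalties + interest = $691.3525… + $867.9824… = $1,559.33

$1,559.33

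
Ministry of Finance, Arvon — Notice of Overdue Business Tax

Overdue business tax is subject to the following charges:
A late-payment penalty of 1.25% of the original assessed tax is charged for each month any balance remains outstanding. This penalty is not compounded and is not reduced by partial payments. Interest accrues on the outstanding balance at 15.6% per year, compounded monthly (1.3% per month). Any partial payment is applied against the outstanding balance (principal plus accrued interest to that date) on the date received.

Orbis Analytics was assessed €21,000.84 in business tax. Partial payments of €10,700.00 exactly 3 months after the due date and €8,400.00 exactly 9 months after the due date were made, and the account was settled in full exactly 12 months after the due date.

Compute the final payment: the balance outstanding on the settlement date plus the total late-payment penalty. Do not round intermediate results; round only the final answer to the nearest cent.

€6,920.90

Balance at month 3: €21,000.8400 × (1 + 0.013)^3 = €21,830.5663…
After €10,700.00 payment: €21,830.5663… − €10,700.00 = €11,130.5663…
Balance at month 9: €11,130.5663… × (1 + 0.013)^6 = €12,027.4604…
After €8,400.00 payment: €12,027.4604… − €8,400.00 = €3,627.4604…
Balance at month 12: €3,627.4604… × (1 + 0.013)^3 = €3,770.7784…
Penalty: 12 × 1.25% × €21,000.84 = €3,150.13…
Final settlement = outstanding balance + penalty = €3,770.7784… + €3,150.13… = €6,920.90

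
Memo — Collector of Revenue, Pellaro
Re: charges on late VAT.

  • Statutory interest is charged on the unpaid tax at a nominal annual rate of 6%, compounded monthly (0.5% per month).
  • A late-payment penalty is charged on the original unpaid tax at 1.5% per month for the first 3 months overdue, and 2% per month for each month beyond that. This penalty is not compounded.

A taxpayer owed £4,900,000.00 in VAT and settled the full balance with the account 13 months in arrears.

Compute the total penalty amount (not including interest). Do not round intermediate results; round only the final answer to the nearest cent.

Penalty, months 1–3: 3 × 1.5% × £4,900,000.00 = £220,500.00
Penalty, months 4–13: 10 × 2% × £4,900,000.00 = £980,000.00
Total penalty = £220,500.00 + £980,000.00 = £1,200,500.00

£1,200,500.00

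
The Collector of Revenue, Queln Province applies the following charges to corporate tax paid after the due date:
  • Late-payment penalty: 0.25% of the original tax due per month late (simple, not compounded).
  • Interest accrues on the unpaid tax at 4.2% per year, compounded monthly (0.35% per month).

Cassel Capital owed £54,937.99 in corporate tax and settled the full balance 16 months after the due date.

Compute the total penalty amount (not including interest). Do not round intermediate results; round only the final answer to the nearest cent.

Late-payment penalty: 16 × 0.25% × £54,937.99 = £2,197.52…

£2,197.52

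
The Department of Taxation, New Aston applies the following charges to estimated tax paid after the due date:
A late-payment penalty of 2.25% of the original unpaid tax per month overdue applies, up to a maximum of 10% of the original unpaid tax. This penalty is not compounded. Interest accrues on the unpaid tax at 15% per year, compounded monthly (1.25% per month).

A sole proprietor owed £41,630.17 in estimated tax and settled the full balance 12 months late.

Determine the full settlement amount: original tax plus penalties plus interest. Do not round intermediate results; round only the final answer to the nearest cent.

Penalty (uncapped): 12 × 2.25% × £41,630.17 = £11,240.15…; cap = 10% × £41,630.17 = £4,163.02… → penalty = £4,163.02…
Interest: £41,630.17 × ((1 + 0.0125)^12 − 1) = £41,630.17 × 0.1607545… = £6,692.2379…
Total = £41,630.17 + £4,163.0170 + £6,692.2379… = £52,485.42

£52,485.42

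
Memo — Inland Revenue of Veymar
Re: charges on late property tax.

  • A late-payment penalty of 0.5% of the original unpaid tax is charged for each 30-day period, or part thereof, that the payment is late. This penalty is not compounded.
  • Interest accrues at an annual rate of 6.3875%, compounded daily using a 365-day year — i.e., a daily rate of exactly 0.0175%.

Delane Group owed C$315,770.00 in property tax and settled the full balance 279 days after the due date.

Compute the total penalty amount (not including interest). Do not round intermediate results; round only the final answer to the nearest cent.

C$15,788.50

Penalty periods: ⌈279/30⌉ = 10; penalty = 10 × 0.5% × C$315,770.00 = C$15,788.50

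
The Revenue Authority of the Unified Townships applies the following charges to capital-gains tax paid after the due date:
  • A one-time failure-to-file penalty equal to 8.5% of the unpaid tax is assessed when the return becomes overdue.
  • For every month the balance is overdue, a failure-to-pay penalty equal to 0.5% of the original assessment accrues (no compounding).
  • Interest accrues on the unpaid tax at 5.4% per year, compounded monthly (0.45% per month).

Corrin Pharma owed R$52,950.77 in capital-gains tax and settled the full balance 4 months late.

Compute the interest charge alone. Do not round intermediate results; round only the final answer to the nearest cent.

Interest: R$52,950.77 × ((1 + 0.0045)^4 − 1) = R$52,950.77 × 0.0181219… = R$959.5667…

R$959.57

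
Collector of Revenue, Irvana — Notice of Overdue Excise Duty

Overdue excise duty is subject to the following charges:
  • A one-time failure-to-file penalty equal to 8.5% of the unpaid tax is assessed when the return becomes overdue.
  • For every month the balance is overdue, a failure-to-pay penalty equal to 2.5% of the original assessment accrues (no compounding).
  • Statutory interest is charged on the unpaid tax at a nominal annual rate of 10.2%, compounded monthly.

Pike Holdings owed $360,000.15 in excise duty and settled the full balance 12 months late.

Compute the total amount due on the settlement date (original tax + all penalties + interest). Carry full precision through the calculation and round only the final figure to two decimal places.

Failure-to-file penalty: 8.5% × $360,000.15 = $30,600.01…
Failure-to-pay penalty = 2.5% × $360,000.15 × 12 mo = $108,000.05…
Interest (10.2%/yr ÷ 12 = 0.85%/month): $360,000.15 × ((1 + 0.0085)^12 − 1) = $38,486.2577…
Total = $360,000.15 + $138,600.0578… + $38,486.2577… = $537,086.47

$537,086.47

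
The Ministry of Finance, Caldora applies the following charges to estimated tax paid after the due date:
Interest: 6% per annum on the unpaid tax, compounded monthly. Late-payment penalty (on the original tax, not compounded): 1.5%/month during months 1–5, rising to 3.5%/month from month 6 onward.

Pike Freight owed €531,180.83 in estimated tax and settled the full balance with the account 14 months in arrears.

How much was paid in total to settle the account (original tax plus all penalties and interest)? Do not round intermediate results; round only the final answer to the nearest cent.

Penalty, months 1–5: 5 × 1.5% × €531,180.83 = €39,838.56…
Penalty, months 6–14: 9 × 3.5% × €531,180.83 = €167,321.96…
Interest (6%/yr ÷ 12 = 0.5%/month): €531,180.83 × ((1 + 0.005)^14 − 1) = €38,415.5989…
Total = €531,180.83 + €207,160.5237 + €38,415.5989… = €776,756.95

€776,756.95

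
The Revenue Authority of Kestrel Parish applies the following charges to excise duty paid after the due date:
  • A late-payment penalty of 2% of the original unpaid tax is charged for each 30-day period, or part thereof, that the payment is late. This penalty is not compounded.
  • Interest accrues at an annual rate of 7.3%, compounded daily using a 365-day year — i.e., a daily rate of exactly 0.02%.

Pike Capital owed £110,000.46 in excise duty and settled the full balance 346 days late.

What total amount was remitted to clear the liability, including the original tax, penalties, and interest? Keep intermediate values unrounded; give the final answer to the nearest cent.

£144,281.34

Penalty periods: ⌈346/30⌉ = 12; penalty = 12 × 2% × £110,000.46 = £26,400.11…
Interest: £110,000.46 × ((1 + 0.0002)^346 − 1) = £110,000.46 × 0.07164310… = £7,880.7743…
Total = £110,000.46 + £26,400.1104 + £7,880.7743… = £144,281.34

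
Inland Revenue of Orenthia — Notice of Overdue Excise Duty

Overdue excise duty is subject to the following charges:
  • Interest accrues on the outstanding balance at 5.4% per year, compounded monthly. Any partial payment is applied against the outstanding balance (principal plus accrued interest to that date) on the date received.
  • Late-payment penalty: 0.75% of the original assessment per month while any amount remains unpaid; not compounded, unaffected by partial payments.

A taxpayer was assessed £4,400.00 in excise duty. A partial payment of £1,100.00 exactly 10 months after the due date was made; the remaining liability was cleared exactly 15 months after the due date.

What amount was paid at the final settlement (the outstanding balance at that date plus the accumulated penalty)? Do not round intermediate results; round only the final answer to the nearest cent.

£4,076.57

Monthly rate = 5.4% ÷ 12 = 0.45%
Balance at month 10: £4,400.0000 × (1 + 0.0045)^10 = £4,602.0580…
After £1,100.00 payment: £4,602.0580… − £1,100.00 = £3,502.0580…
Balance at month 15: £3,502.0580… × (1 + 0.0045)^5 = £3,581.5667…
Penalty: 15 × 0.75% × £4,400.00 = £495.00
Final settlement = outstanding balance + penalty = £3,581.5667… + £495.00 = £4,076.57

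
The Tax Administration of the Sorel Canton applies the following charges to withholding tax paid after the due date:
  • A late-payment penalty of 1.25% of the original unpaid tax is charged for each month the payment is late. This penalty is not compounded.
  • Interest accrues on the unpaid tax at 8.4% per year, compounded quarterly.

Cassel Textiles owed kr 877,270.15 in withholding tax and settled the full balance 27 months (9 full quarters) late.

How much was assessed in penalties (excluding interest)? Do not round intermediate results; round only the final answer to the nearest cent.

Late-payment penalty = 1.25% × kr 877,270.15 × 27 mo = kr 296,078.68…

kr 296,078.68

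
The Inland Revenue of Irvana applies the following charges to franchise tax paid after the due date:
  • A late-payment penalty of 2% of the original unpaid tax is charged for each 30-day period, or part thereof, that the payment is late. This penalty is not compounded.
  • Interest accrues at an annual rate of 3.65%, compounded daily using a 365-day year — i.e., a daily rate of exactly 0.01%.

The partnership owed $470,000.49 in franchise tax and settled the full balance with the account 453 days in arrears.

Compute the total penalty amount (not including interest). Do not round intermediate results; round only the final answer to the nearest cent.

Penalty periods: ⌈453/30⌉ = 16; penalty = 16 × 2% × $470,000.49 = $150,400.16…

$150,400.16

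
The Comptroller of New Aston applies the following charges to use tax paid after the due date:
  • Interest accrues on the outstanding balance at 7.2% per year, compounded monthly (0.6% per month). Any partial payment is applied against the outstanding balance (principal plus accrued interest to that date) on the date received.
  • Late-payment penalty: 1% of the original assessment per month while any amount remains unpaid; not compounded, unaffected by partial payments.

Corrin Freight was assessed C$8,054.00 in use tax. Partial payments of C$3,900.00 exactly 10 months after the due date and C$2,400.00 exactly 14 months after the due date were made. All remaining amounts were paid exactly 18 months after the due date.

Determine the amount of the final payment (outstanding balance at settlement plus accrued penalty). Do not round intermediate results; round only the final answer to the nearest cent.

C$3,870.07

Balance at month 10: C$8,054.0000 × (1 + 0.006)^10 = C$8,550.4984…
After C$3,900.00 payment: C$8,550.4984… − C$3,900.00 = C$4,650.4984…
Balance at month 14: C$4,650.4984… × (1 + 0.006)^4 = C$4,763.1189…
After C$2,400.00 payment: C$4,763.1189… − C$2,400.00 = C$2,363.1189…
Balance at month 18: C$2,363.1189… × (1 + 0.006)^4 = C$2,420.3463…
Penalty: 18 × 1% × C$8,054.00 = C$1,449.72
Final settlement = outstanding balance + penalty = C$2,420.3463… + C$1,449.72 = C$3,870.07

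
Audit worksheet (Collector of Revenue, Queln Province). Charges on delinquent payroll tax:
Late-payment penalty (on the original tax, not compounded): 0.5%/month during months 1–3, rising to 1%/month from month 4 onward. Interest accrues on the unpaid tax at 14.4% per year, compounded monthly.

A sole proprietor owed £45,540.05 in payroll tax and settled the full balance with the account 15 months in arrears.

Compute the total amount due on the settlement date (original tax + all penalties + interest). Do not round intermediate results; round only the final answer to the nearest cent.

£60,610.86

Penalty, months 1–3: 3 × 0.5% × £45,540.05 = £683.10…
Penalty, months 4–15: 12 × 1% × £45,540.05 = £5,464.81…
Interest (14.4%/yr ÷ 12 = 1.2%/month): £45,540.05 × ((1 + 0.012)^15 − 1) = £8,922.9037…
Total = £45,540.05 + £6,147.9068… + £8,922.9037… = £60,610.86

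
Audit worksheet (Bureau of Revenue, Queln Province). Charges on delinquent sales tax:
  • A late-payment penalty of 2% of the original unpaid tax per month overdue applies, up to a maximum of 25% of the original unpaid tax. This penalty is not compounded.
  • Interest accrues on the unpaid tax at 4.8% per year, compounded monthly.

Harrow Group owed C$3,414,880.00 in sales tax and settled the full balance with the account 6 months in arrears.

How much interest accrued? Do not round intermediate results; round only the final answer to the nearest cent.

C$82,781.08

Interest (4.8%/yr ÷ 12 = 0.4%/month): C$3,414,880.00 × ((1 + 0.004)^6 − 1) = C$82,781.0754…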